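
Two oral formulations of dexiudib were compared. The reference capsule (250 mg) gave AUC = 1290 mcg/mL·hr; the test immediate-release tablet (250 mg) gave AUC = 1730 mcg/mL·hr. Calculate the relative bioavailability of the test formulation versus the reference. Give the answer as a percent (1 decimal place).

F_rel = 134.1%

F_rel = (AUC_test/D_test) / (AUC_ref/D_ref)
      = (1730/250) / (1290/250)
      = 6.92 / 5.16 = 1.3411 = 134.11%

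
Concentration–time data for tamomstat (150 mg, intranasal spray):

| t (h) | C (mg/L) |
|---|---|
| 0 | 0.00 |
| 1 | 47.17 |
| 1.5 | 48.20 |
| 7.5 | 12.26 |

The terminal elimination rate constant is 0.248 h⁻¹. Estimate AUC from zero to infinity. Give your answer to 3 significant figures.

AUC = 278 mg/L·h

Trapezoidal AUC_0→7.5:
  [0→1]: (0.00+47.17)/2 × 1 = 23.585
  [1→1.5]: (47.17+48.20)/2 × 0.5 = 23.8425
  [1.5→7.5]: (48.20+12.26)/2 × 6 = 181.38
  Sum = 228.8075 mg/L·h
Extrapolated tail: C_last / k_e = 12.26 / 0.248 = 49.435
AUC_0→∞ = 228.8075 + 49.435 = 278.2425 mg/L·h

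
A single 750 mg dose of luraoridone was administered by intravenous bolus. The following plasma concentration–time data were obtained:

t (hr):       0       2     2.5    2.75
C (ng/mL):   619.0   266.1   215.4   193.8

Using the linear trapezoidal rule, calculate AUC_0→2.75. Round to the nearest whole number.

AUC = 1057 ng/mL·hr

Trapezoidal AUC_0→2.75:
  [0→2]: (619.0+266.1)/2 × 2 = 885.1
  [2→2.5]: (266.1+215.4)/2 × 0.5 = 120.375
  [2.5→2.75]: (215.4+193.8)/2 × 0.25 = 51.15
  Sum = 1056.625 ng/mL·hr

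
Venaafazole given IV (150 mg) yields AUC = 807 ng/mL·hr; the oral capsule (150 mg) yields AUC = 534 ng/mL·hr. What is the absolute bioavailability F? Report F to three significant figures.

F = (AUC_ev / D_ev) / (AUC_iv / D_iv)
  = (534/150) / (807/150)
  = 3.56 / 5.38 = 0.6617

F = 0.662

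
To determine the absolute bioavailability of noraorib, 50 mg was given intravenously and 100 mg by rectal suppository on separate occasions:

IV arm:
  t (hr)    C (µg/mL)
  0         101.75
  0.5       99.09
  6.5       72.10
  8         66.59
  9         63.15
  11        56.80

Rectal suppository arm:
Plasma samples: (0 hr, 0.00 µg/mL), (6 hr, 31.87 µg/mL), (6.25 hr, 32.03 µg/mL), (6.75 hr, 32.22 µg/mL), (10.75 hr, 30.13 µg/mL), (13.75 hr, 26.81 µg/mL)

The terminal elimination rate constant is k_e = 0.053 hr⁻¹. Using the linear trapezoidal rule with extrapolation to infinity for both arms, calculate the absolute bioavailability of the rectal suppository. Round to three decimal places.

Trapezoidal AUC_0→11 (IV):
  [0→0.5]: (101.75+99.09)/2 × 0.5 = 50.21
  [0.5→6.5]: (99.09+72.10)/2 × 6 = 513.57
  [6.5→8]: (72.10+66.59)/2 × 1.5 = 104.0175
  [8→9]: (66.59+63.15)/2 × 1 = 64.87
  [9→11]: (63.15+56.80)/2 × 2 = 119.95
  Sum = 852.6175 µg/mL·hr
IV tail: 56.80/0.053 = 1071.698; AUC_iv,0→∞ = 852.6175 + 1071.698 = 1924.3155 µg/mL·hr
Trapezoidal AUC_0→13.75 (rectal suppository):
  [0→6]: (0.00+31.87)/2 × 6 = 95.61
  [6→6.25]: (31.87+32.03)/2 × 0.25 = 7.9875
  [6.25→6.75]: (32.03+32.22)/2 × 0.5 = 16.0625
  [6.75→10.75]: (32.22+30.13)/2 × 4 = 124.7
  [10.75→13.75]: (30.13+26.81)/2 × 3 = 85.41
  Sum = 329.77 µg/mL·hr
rectal suppository tail: 26.81/0.053 = 505.849; AUC_ev,0→∞ = 329.77 + 505.849 = 835.619 µg/mL·hr
F = (AUC_ev/D_ev)/(AUC_iv/D_iv) = (835.619/100)/(1924.3155/50) = 8.35619/38.48631 = 0.2171

F = 0.217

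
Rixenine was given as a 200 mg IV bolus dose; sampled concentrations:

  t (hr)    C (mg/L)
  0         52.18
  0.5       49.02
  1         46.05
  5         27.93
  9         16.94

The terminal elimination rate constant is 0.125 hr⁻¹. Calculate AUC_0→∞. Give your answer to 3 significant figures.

AUC = 422 mg/L·hr

Trapezoidal AUC_0→9:
  [0→0.5]: (52.18+49.02)/2 × 0.5 = 25.3
  [0.5→1]: (49.02+46.05)/2 × 0.5 = 23.7675
  [1→5]: (46.05+27.93)/2 × 4 = 147.96
  [5→9]: (27.93+16.94)/2 × 4 = 89.74
  Sum = 286.7675 mg/L·hr
Extrapolated tail: C_last / k_e = 16.94 / 0.125 = 135.520
AUC_0→∞ = 286.7675 + 135.520 = 422.2875 mg/L·hr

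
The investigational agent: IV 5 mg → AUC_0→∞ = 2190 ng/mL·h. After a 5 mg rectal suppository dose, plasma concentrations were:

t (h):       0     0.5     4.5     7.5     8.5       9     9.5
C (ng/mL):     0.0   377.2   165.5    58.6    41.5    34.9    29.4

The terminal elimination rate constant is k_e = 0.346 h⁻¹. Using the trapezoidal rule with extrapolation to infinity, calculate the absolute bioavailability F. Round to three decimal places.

Trapezoidal AUC_0→9.5 (rectal suppository):
  [0→0.5]: (0.0+377.2)/2 × 0.5 = 94.3
  [0.5→4.5]: (377.2+165.5)/2 × 4 = 1085.4
  [4.5→7.5]: (165.5+58.6)/2 × 3 = 336.15
  [7.5→8.5]: (58.6+41.5)/2 × 1 = 50.05
  [8.5→9]: (41.5+34.9)/2 × 0.5 = 19.1
  [9→9.5]: (34.9+29.4)/2 × 0.5 = 16.075
  Sum = 1601.075 ng/mL·h
Tail: C_last/k_e = 29.4/0.346 = 84.971
AUC_0→∞ (rectal suppository) = 1601.075 + 84.971 = 1686.046 ng/mL·h
F = (AUC_ev/D_ev)/(AUC_iv/D_iv) = (1686.046/5)/(2190/5) = 337.2092/438 = 0.7699

F = 0.770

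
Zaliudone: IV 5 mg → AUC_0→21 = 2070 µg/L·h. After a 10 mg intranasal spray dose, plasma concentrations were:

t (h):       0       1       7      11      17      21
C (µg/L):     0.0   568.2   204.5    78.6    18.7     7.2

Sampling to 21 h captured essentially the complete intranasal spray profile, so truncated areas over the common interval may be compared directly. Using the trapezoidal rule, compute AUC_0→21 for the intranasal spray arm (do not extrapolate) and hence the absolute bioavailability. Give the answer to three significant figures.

Trapezoidal AUC_0→21 (intranasal spray):
  [0→1]: (0.0+568.2)/2 × 1 = 284.1
  [1→7]: (568.2+204.5)/2 × 6 = 2318.1
  [7→11]: (204.5+78.6)/2 × 4 = 566.2
  [11→17]: (78.6+18.7)/2 × 6 = 291.9
  [17→21]: (18.7+7.2)/2 × 4 = 51.8
  Sum = 3512.1 µg/L·h
F = (AUC_ev/D_ev)/(AUC_iv/D_iv) = (3512.1/10)/(2070/5) = 351.21/414 = 0.8483

F = 0.848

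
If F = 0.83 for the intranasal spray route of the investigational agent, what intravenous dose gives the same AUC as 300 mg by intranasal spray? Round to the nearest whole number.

D_iv = 249 mg

Systemic exposure from an extravascular dose = F × D_ev, so the equivalent IV dose is F × D_ev.
D_iv = F × D_ev = 0.83 × 300 = 249 mg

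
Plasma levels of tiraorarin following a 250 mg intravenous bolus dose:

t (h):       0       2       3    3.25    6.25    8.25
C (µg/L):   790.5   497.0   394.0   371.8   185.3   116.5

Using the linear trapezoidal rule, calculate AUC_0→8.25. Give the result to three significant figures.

AUC = 2970 µg/L·h

Trapezoidal AUC_0→8.25:
  [0→2]: (790.5+497.0)/2 × 2 = 1287.5
  [2→3]: (497.0+394.0)/2 × 1 = 445.5
  [3→3.25]: (394.0+371.8)/2 × 0.25 = 95.725
  [3.25→6.25]: (371.8+185.3)/2 × 3 = 835.65
  [6.25→8.25]: (185.3+116.5)/2 × 2 = 301.8
  Sum = 2966.175 µg/L·h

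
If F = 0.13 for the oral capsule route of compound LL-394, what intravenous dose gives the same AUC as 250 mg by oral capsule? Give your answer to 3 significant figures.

Systemic exposure from an extravascular dose = F × D_ev, so the equivalent IV dose is F × D_ev.
D_iv = F × D_ev = 0.13 × 250 = 32.5 mg

D_iv = 32.5 mg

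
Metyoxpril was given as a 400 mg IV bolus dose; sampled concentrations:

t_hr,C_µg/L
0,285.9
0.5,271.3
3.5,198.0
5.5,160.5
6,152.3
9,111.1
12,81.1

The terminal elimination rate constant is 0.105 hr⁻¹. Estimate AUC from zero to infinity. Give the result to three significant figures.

Trapezoidal AUC_0→12:
  [0→0.5]: (285.9+271.3)/2 × 0.5 = 139.3
  [0.5→3.5]: (271.3+198.0)/2 × 3 = 703.95
  [3.5→5.5]: (198.0+160.5)/2 × 2 = 358.5
  [5.5→6]: (160.5+152.3)/2 × 0.5 = 78.2
  [6→9]: (152.3+111.1)/2 × 3 = 395.1
  [9→12]: (111.1+81.1)/2 × 3 = 288.3
  Sum = 1963.35 µg/L·hr
Extrapolated tail: C_last / k_e = 81.1 / 0.105 = 772.381
AUC_0→∞ = 1963.35 + 772.381 = 2735.731 µg/L·hr

AUC = 2740 µg/L·hr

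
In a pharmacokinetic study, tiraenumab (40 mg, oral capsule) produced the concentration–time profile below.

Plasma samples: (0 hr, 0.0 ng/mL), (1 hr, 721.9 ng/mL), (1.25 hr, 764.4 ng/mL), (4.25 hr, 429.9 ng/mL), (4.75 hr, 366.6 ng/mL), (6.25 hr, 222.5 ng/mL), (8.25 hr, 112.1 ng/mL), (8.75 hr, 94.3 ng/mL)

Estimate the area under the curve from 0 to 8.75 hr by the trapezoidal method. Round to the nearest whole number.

Trapezoidal AUC_0→8.75:
  [0→1]: (0.0+721.9)/2 × 1 = 360.95
  [1→1.25]: (721.9+764.4)/2 × 0.25 = 185.7875
  [1.25→4.25]: (764.4+429.9)/2 × 3 = 1791.45
  [4.25→4.75]: (429.9+366.6)/2 × 0.5 = 199.125
  [4.75→6.25]: (366.6+222.5)/2 × 1.5 = 441.825
  [6.25→8.25]: (222.5+112.1)/2 × 2 = 334.6
  [8.25→8.75]: (112.1+94.3)/2 × 0.5 = 51.6
  Sum = 3365.3375 ng/mL·hr

AUC = 3365 ng/mL·hr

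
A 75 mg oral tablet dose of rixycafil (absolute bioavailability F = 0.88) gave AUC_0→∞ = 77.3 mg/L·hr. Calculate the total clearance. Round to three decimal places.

CL = 0.854 L/hr

CL = F × Dose / AUC_0→∞
   = 0.88 × 75 / 77.3 = 0.853816 L/hr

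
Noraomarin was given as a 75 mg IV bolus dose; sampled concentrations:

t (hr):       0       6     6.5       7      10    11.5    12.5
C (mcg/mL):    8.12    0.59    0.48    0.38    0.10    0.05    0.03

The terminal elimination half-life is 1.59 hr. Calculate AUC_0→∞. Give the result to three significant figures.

AUC = 27.6 mcg/mL·hr

Trapezoidal AUC_0→12.5:
  [0→6]: (8.12+0.59)/2 × 6 = 26.13
  [6→6.5]: (0.59+0.48)/2 × 0.5 = 0.2675
  [6.5→7]: (0.48+0.38)/2 × 0.5 = 0.215
  [7→10]: (0.38+0.10)/2 × 3 = 0.72
  [10→11.5]: (0.10+0.05)/2 × 1.5 = 0.1125
  [11.5→12.5]: (0.05+0.03)/2 × 1 = 0.04
  Sum = 27.485 mcg/mL·hr
k_e = ln2 / t½ = 0.693147 / 1.59 = 0.4359 hr^-1
Extrapolated tail: C_last / k_e = 0.03 / 0.4359 = 0.069
AUC_0→∞ = 27.485 + 0.069 = 27.554 mcg/mL·hr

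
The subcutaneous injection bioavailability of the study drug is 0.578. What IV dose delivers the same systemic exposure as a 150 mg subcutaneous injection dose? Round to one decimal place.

Systemic exposure from an extravascular dose = F × D_ev, so the equivalent IV dose is F × D_ev.
D_iv = F × D_ev = 0.578 × 150 = 86.7 mg

D_iv = 86.7 mg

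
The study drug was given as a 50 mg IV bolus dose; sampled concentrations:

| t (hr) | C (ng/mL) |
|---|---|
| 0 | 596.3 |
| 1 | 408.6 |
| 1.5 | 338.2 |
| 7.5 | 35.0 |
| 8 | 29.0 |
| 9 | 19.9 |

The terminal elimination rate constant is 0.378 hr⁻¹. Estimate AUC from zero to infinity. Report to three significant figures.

AUC = 1900 ng/mL·hr

Trapezoidal AUC_0→9:
  [0→1]: (596.3+408.6)/2 × 1 = 502.45
  [1→1.5]: (408.6+338.2)/2 × 0.5 = 186.7
  [1.5→7.5]: (338.2+35.0)/2 × 6 = 1119.6
  [7.5→8]: (35.0+29.0)/2 × 0.5 = 16.0
  [8→9]: (29.0+19.9)/2 × 1 = 24.45
  Sum = 1849.2 ng/mL·hr
Extrapolated tail: C_last / k_e = 19.9 / 0.378 = 52.646
AUC_0→∞ = 1849.2 + 52.646 = 1901.846 ng/mL·hr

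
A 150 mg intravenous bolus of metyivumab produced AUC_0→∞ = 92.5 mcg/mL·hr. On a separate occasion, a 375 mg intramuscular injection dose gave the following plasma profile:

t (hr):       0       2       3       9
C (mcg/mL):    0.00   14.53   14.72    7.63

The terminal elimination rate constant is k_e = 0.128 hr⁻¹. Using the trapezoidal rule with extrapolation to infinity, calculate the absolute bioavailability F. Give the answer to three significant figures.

F = 0.674

Trapezoidal AUC_0→9 (intramuscular injection):
  [0→2]: (0.00+14.53)/2 × 2 = 14.53
  [2→3]: (14.53+14.72)/2 × 1 = 14.625
  [3→9]: (14.72+7.63)/2 × 6 = 67.05
  Sum = 96.205 mcg/mL·hr
Tail: C_last/k_e = 7.63/0.128 = 59.609
AUC_0→∞ (intramuscular injection) = 96.205 + 59.609 = 155.814 mcg/mL·hr
F = (AUC_ev/D_ev)/(AUC_iv/D_iv) = (155.814/375)/(92.5/150) = 0.415504/0.616667 = 0.6738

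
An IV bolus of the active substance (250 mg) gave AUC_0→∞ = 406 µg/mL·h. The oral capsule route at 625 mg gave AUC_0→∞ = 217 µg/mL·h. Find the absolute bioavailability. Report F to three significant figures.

F = 0.214

F = (AUC_ev / D_ev) / (AUC_iv / D_iv)
  = (217/625) / (406/250)
  = 0.3472 / 1.624 = 0.2138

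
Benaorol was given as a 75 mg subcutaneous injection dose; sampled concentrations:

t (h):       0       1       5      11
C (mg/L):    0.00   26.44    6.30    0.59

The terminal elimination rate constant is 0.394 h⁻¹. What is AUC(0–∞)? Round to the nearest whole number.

AUC = 101 mg/L·h

Trapezoidal AUC_0→11:
  [0→1]: (0.00+26.44)/2 × 1 = 13.22
  [1→5]: (26.44+6.30)/2 × 4 = 65.48
  [5→11]: (6.30+0.59)/2 × 6 = 20.67
  Sum = 99.37 mg/L·h
Extrapolated tail: C_last / k_e = 0.59 / 0.394 = 1.497
AUC_0→∞ = 99.37 + 1.497 = 100.867 mg/L·h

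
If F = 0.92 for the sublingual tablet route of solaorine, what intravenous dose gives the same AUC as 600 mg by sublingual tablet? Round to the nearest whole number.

D_iv = 552 mg

Systemic exposure from an extravascular dose = F × D_ev, so the equivalent IV dose is F × D_ev.
D_iv = F × D_ev = 0.92 × 600 = 552 mg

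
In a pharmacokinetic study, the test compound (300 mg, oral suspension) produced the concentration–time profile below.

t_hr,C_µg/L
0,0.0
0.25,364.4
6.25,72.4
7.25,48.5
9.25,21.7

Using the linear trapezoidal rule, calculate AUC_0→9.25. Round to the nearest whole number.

AUC = 1487 µg/L·hr

Trapezoidal AUC_0→9.25:
  [0→0.25]: (0.0+364.4)/2 × 0.25 = 45.55
  [0.25→6.25]: (364.4+72.4)/2 × 6 = 1310.4
  [6.25→7.25]: (72.4+48.5)/2 × 1 = 60.45
  [7.25→9.25]: (48.5+21.7)/2 × 2 = 70.2
  Sum = 1486.6 µg/L·hr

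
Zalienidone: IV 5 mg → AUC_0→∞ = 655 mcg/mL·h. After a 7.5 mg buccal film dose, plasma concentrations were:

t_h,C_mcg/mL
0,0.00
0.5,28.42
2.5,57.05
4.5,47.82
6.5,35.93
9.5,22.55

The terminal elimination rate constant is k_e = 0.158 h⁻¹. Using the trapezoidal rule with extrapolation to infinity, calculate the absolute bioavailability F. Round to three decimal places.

Trapezoidal AUC_0→9.5 (buccal film):
  [0→0.5]: (0.00+28.42)/2 × 0.5 = 7.105
  [0.5→2.5]: (28.42+57.05)/2 × 2 = 85.47
  [2.5→4.5]: (57.05+47.82)/2 × 2 = 104.87
  [4.5→6.5]: (47.82+35.93)/2 × 2 = 83.75
  [6.5→9.5]: (35.93+22.55)/2 × 3 = 87.72
  Sum = 368.915 mcg/mL·h
Tail: C_last/k_e = 22.55/0.158 = 142.722
AUC_0→∞ (buccal film) = 368.915 + 142.722 = 511.637 mcg/mL·h
F = (AUC_ev/D_ev)/(AUC_iv/D_iv) = (511.637/7.5)/(655/5) = 68.2183/131 = 0.5208

F = 0.521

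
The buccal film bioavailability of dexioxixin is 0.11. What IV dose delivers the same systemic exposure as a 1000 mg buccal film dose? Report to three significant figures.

D_iv = 110 mg

Systemic exposure from an extravascular dose = F × D_ev, so the equivalent IV dose is F × D_ev.
D_iv = F × D_ev = 0.11 × 1000 = 110 mg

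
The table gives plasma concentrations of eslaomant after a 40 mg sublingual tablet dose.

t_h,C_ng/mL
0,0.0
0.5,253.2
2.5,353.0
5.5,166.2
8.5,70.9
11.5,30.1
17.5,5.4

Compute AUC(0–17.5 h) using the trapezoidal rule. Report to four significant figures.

Trapezoidal AUC_0→17.5:
  [0→0.5]: (0.0+253.2)/2 × 0.5 = 63.3
  [0.5→2.5]: (253.2+353.0)/2 × 2 = 606.2
  [2.5→5.5]: (353.0+166.2)/2 × 3 = 778.8
  [5.5→8.5]: (166.2+70.9)/2 × 3 = 355.65
  [8.5→11.5]: (70.9+30.1)/2 × 3 = 151.5
  [11.5→17.5]: (30.1+5.4)/2 × 6 = 106.5
  Sum = 2061.95 ng/mL·h

AUC = 2062 ng/mL·h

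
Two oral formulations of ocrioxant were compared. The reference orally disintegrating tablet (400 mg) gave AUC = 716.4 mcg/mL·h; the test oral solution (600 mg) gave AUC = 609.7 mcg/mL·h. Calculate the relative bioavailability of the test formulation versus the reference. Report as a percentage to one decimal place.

F_rel = 56.7%

F_rel = (AUC_test/D_test) / (AUC_ref/D_ref)
      = (609.7/600) / (716.4/400)
      = 1.01617 / 1.791 = 0.5674 = 56.74%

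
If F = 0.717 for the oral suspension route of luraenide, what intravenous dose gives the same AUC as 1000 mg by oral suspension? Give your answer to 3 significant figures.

Systemic exposure from an extravascular dose = F × D_ev, so the equivalent IV dose is F × D_ev.
D_iv = F × D_ev = 0.717 × 1000 = 717 mg

D_iv = 717 mg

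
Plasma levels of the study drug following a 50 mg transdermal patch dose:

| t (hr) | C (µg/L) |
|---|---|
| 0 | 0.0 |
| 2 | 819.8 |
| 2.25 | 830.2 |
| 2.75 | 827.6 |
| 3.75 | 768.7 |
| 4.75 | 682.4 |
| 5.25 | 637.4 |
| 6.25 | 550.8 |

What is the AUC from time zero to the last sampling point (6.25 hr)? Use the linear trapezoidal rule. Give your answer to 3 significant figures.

AUC = 3890 µg/L·hr

Trapezoidal AUC_0→6.25:
  [0→2]: (0.0+819.8)/2 × 2 = 819.8
  [2→2.25]: (819.8+830.2)/2 × 0.25 = 206.25
  [2.25→2.75]: (830.2+827.6)/2 × 0.5 = 414.45
  [2.75→3.75]: (827.6+768.7)/2 × 1 = 798.15
  [3.75→4.75]: (768.7+682.4)/2 × 1 = 725.55
  [4.75→5.25]: (682.4+637.4)/2 × 0.5 = 329.95
  [5.25→6.25]: (637.4+550.8)/2 × 1 = 594.1
  Sum = 3888.25 µg/L·hr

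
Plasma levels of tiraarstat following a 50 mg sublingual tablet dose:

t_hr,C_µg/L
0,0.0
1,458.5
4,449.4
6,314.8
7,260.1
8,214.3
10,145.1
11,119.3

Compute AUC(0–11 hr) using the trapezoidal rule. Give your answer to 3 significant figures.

AUC = 3370 µg/L·hr

Trapezoidal AUC_0→11:
  [0→1]: (0.0+458.5)/2 × 1 = 229.25
  [1→4]: (458.5+449.4)/2 × 3 = 1361.85
  [4→6]: (449.4+314.8)/2 × 2 = 764.2
  [6→7]: (314.8+260.1)/2 × 1 = 287.45
  [7→8]: (260.1+214.3)/2 × 1 = 237.2
  [8→10]: (214.3+145.1)/2 × 2 = 359.4
  [10→11]: (145.1+119.3)/2 × 1 = 132.2
  Sum = 3371.55 µg/L·hr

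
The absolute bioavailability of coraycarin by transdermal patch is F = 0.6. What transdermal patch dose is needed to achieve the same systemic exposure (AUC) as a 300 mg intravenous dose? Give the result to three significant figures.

D_transdermal = 500 mg

For equal systemic exposure: F × D_ev = D_iv
D_ev = D_iv / F = 300 / 0.6 = 500 mg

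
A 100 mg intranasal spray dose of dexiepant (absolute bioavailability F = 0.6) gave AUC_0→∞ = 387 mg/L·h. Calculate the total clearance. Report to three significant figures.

CL = 0.155 L/h

CL = F × Dose / AUC_0→∞
   = 0.6 × 100 / 387 = 0.155039 L/h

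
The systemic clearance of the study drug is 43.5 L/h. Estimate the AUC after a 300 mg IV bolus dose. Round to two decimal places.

AUC_0→∞ = Dose_iv / CL
        = 300 / 43.5 = 6.89655 mg/L·h

AUC = 6.90 mg/L·h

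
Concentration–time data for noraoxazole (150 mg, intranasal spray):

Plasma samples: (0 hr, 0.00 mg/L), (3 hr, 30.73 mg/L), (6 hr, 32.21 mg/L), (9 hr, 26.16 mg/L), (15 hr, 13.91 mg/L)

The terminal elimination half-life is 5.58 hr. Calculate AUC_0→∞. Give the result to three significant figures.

AUC = 460 mg/L·hr

Trapezoidal AUC_0→15:
  [0→3]: (0.00+30.73)/2 × 3 = 46.095
  [3→6]: (30.73+32.21)/2 × 3 = 94.41
  [6→9]: (32.21+26.16)/2 × 3 = 87.555
  [9→15]: (26.16+13.91)/2 × 6 = 120.21
  Sum = 348.27 mg/L·hr
k_e = ln2 / t½ = 0.693147 / 5.58 = 0.1242 hr^-1
Extrapolated tail: C_last / k_e = 13.91 / 0.1242 = 111.997
AUC_0→∞ = 348.27 + 111.997 = 460.267 mg/L·hr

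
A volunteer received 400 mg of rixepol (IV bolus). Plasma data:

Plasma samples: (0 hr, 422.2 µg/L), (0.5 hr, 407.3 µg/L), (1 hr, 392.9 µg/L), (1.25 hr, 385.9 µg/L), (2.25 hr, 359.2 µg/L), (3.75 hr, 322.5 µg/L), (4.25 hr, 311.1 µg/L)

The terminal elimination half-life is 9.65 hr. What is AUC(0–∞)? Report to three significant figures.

AUC = 5880 µg/L·hr

Trapezoidal AUC_0→4.25:
  [0→0.5]: (422.2+407.3)/2 × 0.5 = 207.375
  [0.5→1]: (407.3+392.9)/2 × 0.5 = 200.05
  [1→1.25]: (392.9+385.9)/2 × 0.25 = 97.35
  [1.25→2.25]: (385.9+359.2)/2 × 1 = 372.55
  [2.25→3.75]: (359.2+322.5)/2 × 1.5 = 511.275
  [3.75→4.25]: (322.5+311.1)/2 × 0.5 = 158.4
  Sum = 1547.0 µg/L·hr
k_e = ln2 / t½ = 0.693147 / 9.65 = 0.0718 hr^-1
Extrapolated tail: C_last / k_e = 311.1 / 0.0718 = 4332.869
AUC_0→∞ = 1547.0 + 4332.869 = 5879.869 µg/L·hr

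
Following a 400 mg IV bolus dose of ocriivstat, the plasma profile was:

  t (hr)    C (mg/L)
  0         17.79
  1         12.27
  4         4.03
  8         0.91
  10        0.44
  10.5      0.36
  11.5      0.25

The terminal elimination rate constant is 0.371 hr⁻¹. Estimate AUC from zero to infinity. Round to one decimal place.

Trapezoidal AUC_0→11.5:
  [0→1]: (17.79+12.27)/2 × 1 = 15.03
  [1→4]: (12.27+4.03)/2 × 3 = 24.45
  [4→8]: (4.03+0.91)/2 × 4 = 9.88
  [8→10]: (0.91+0.44)/2 × 2 = 1.35
  [10→10.5]: (0.44+0.36)/2 × 0.5 = 0.2
  [10.5→11.5]: (0.36+0.25)/2 × 1 = 0.305
  Sum = 51.215 mg/L·hr
Extrapolated tail: C_last / k_e = 0.25 / 0.371 = 0.674
AUC_0→∞ = 51.215 + 0.674 = 51.889 mg/L·hr

AUC = 51.9 mg/L·hr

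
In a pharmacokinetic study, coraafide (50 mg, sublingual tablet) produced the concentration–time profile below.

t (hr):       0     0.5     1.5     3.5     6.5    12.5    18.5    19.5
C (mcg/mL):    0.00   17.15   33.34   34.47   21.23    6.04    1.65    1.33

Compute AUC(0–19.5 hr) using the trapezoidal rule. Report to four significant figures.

AUC = 287.3 mcg/mL·hr

Trapezoidal AUC_0→19.5:
  [0→0.5]: (0.00+17.15)/2 × 0.5 = 4.2875
  [0.5→1.5]: (17.15+33.34)/2 × 1 = 25.245
  [1.5→3.5]: (33.34+34.47)/2 × 2 = 67.81
  [3.5→6.5]: (34.47+21.23)/2 × 3 = 83.55
  [6.5→12.5]: (21.23+6.04)/2 × 6 = 81.81
  [12.5→18.5]: (6.04+1.65)/2 × 6 = 23.07
  [18.5→19.5]: (1.65+1.33)/2 × 1 = 1.49
  Sum = 287.2625 mcg/mL·hr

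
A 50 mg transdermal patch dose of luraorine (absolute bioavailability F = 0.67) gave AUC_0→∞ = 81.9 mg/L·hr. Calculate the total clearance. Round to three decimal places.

CL = 0.409 L/hr

CL = F × Dose / AUC_0→∞
   = 0.67 × 50 / 81.9 = 0.409035 L/hr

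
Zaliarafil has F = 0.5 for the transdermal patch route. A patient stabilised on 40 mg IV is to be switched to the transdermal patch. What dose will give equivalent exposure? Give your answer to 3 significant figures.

D_transdermal = 80.0 mg

For equal systemic exposure: F × D_ev = D_iv
D_ev = D_iv / F = 40 / 0.5 = 80 mg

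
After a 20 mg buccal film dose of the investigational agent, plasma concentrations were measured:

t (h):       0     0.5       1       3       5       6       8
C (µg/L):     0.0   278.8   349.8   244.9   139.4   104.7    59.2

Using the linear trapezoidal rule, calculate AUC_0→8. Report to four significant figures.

Trapezoidal AUC_0→8:
  [0→0.5]: (0.0+278.8)/2 × 0.5 = 69.7
  [0.5→1]: (278.8+349.8)/2 × 0.5 = 157.15
  [1→3]: (349.8+244.9)/2 × 2 = 594.7
  [3→5]: (244.9+139.4)/2 × 2 = 384.3
  [5→6]: (139.4+104.7)/2 × 1 = 122.05
  [6→8]: (104.7+59.2)/2 × 2 = 163.9
  Sum = 1491.8 µg/L·h

AUC = 1492 µg/L·h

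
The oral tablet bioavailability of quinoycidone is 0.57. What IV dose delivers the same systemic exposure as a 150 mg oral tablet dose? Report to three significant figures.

Systemic exposure from an extravascular dose = F × D_ev, so the equivalent IV dose is F × D_ev.
D_iv = F × D_ev = 0.57 × 150 = 85.5 mg

D_iv = 85.5 mg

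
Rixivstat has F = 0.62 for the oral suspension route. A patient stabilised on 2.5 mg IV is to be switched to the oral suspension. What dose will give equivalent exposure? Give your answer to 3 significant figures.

D_oral = 4.03 mg

For equal systemic exposure: F × D_ev = D_iv
D_ev = D_iv / F = 2.5 / 0.62 = 4.03226 mg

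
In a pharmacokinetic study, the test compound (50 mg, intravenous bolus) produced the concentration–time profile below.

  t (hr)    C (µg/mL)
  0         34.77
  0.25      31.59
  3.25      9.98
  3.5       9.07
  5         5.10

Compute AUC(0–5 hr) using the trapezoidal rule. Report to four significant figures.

AUC = 83.66 µg/mL·hr

Trapezoidal AUC_0→5:
  [0→0.25]: (34.77+31.59)/2 × 0.25 = 8.295
  [0.25→3.25]: (31.59+9.98)/2 × 3 = 62.355
  [3.25→3.5]: (9.98+9.07)/2 × 0.25 = 2.38125
  [3.5→5]: (9.07+5.10)/2 × 1.5 = 10.6275
  Sum = 83.65875 µg/mL·hr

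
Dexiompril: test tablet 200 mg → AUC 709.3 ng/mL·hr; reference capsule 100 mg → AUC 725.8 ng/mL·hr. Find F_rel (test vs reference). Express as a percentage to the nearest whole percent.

F_rel = 49%

F_rel = (AUC_test/D_test) / (AUC_ref/D_ref)
      = (709.3/200) / (725.8/100)
      = 3.5465 / 7.258 = 0.4886 = 48.86%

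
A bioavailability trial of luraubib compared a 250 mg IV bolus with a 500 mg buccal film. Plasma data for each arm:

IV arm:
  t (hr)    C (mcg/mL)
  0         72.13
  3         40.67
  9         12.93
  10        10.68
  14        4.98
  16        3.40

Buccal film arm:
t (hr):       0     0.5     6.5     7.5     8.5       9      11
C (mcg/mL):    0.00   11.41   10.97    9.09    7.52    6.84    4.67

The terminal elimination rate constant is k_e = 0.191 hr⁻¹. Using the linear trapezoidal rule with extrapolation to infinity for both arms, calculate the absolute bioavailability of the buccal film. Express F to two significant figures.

F = 0.16

Trapezoidal AUC_0→16 (IV):
  [0→3]: (72.13+40.67)/2 × 3 = 169.2
  [3→9]: (40.67+12.93)/2 × 6 = 160.8
  [9→10]: (12.93+10.68)/2 × 1 = 11.805
  [10→14]: (10.68+4.98)/2 × 4 = 31.32
  [14→16]: (4.98+3.40)/2 × 2 = 8.38
  Sum = 381.505 mcg/mL·hr
IV tail: 3.40/0.191 = 17.801; AUC_iv,0→∞ = 381.505 + 17.801 = 399.306 mcg/mL·hr
Trapezoidal AUC_0→11 (buccal film):
  [0→0.5]: (0.00+11.41)/2 × 0.5 = 2.8525
  [0.5→6.5]: (11.41+10.97)/2 × 6 = 67.14
  [6.5→7.5]: (10.97+9.09)/2 × 1 = 10.03
  [7.5→8.5]: (9.09+7.52)/2 × 1 = 8.305
  [8.5→9]: (7.52+6.84)/2 × 0.5 = 3.59
  [9→11]: (6.84+4.67)/2 × 2 = 11.51
  Sum = 103.4275 mcg/mL·hr
buccal film tail: 4.67/0.191 = 24.450; AUC_ev,0→∞ = 103.4275 + 24.450 = 127.8775 mcg/mL·hr
F = (AUC_ev/D_ev)/(AUC_iv/D_iv) = (127.8775/500)/(399.306/250) = 0.255755/1.597224 = 0.1601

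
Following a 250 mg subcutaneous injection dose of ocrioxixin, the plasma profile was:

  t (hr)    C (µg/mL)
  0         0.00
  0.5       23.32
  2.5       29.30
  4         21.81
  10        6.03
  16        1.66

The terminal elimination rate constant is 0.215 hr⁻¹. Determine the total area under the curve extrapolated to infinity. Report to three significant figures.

AUC = 211 µg/mL·hr

Trapezoidal AUC_0→16:
  [0→0.5]: (0.00+23.32)/2 × 0.5 = 5.83
  [0.5→2.5]: (23.32+29.30)/2 × 2 = 52.62
  [2.5→4]: (29.30+21.81)/2 × 1.5 = 38.3325
  [4→10]: (21.81+6.03)/2 × 6 = 83.52
  [10→16]: (6.03+1.66)/2 × 6 = 23.07
  Sum = 203.3725 µg/mL·hr
Extrapolated tail: C_last / k_e = 1.66 / 0.215 = 7.721
AUC_0→∞ = 203.3725 + 7.721 = 211.0935 µg/mL·hr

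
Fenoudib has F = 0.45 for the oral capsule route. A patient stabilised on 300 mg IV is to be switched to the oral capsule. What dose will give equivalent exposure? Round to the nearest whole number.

D_oral = 667 mg

For equal systemic exposure: F × D_ev = D_iv
D_ev = D_iv / F = 300 / 0.45 = 666.667 mg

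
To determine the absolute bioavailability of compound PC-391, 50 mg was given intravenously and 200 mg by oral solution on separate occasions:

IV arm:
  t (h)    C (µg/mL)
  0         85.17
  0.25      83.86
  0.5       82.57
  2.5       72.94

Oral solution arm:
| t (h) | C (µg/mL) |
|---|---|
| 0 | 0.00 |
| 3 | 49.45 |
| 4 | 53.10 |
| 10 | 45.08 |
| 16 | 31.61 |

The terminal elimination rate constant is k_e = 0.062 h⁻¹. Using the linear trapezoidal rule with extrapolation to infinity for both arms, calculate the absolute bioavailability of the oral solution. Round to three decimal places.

F = 0.211

Trapezoidal AUC_0→2.5 (IV):
  [0→0.25]: (85.17+83.86)/2 × 0.25 = 21.12875
  [0.25→0.5]: (83.86+82.57)/2 × 0.25 = 20.80375
  [0.5→2.5]: (82.57+72.94)/2 × 2 = 155.51
  Sum = 197.4425 µg/mL·h
IV tail: 72.94/0.062 = 1176.452; AUC_iv,0→∞ = 197.4425 + 1176.452 = 1373.8945 µg/mL·h
Trapezoidal AUC_0→16 (oral solution):
  [0→3]: (0.00+49.45)/2 × 3 = 74.175
  [3→4]: (49.45+53.10)/2 × 1 = 51.275
  [4→10]: (53.10+45.08)/2 × 6 = 294.54
  [10→16]: (45.08+31.61)/2 × 6 = 230.07
  Sum = 650.06 µg/mL·h
oral solution tail: 31.61/0.062 = 509.839; AUC_ev,0→∞ = 650.06 + 509.839 = 1159.899 µg/mL·h
F = (AUC_ev/D_ev)/(AUC_iv/D_iv) = (1159.899/200)/(1373.8945/50) = 5.799495/27.47789 = 0.2111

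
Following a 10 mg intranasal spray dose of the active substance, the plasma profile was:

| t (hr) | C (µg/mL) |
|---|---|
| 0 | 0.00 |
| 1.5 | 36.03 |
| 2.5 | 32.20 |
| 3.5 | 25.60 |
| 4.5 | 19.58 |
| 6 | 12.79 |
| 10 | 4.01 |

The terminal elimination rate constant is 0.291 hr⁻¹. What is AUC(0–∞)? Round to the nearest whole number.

Trapezoidal AUC_0→10:
  [0→1.5]: (0.00+36.03)/2 × 1.5 = 27.0225
  [1.5→2.5]: (36.03+32.20)/2 × 1 = 34.115
  [2.5→3.5]: (32.20+25.60)/2 × 1 = 28.9
  [3.5→4.5]: (25.60+19.58)/2 × 1 = 22.59
  [4.5→6]: (19.58+12.79)/2 × 1.5 = 24.2775
  [6→10]: (12.79+4.01)/2 × 4 = 33.6
  Sum = 170.505 µg/mL·hr
Extrapolated tail: C_last / k_e = 4.01 / 0.291 = 13.780
AUC_0→∞ = 170.505 + 13.780 = 184.285 µg/mL·hr

AUC = 184 µg/mL·hr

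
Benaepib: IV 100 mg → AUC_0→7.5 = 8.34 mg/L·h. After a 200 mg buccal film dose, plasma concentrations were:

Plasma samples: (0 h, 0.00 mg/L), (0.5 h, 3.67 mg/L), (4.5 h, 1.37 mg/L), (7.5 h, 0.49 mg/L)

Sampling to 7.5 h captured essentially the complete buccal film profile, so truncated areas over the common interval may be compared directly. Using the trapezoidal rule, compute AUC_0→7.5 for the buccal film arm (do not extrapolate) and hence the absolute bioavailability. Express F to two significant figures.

F = 0.83

Trapezoidal AUC_0→7.5 (buccal film):
  [0→0.5]: (0.00+3.67)/2 × 0.5 = 0.9175
  [0.5→4.5]: (3.67+1.37)/2 × 4 = 10.08
  [4.5→7.5]: (1.37+0.49)/2 × 3 = 2.79
  Sum = 13.7875 mg/L·h
F = (AUC_ev/D_ev)/(AUC_iv/D_iv) = (13.7875/200)/(8.34/100) = 0.0689375/0.0834 = 0.8266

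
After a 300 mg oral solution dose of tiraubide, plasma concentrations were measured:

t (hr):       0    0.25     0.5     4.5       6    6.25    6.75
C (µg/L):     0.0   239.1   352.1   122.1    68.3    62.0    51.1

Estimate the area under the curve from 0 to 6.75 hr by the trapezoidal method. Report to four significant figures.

Trapezoidal AUC_0→6.75:
  [0→0.25]: (0.0+239.1)/2 × 0.25 = 29.8875
  [0.25→0.5]: (239.1+352.1)/2 × 0.25 = 73.9
  [0.5→4.5]: (352.1+122.1)/2 × 4 = 948.4
  [4.5→6]: (122.1+68.3)/2 × 1.5 = 142.8
  [6→6.25]: (68.3+62.0)/2 × 0.25 = 16.2875
  [6.25→6.75]: (62.0+51.1)/2 × 0.5 = 28.275
  Sum = 1239.55 µg/L·hr

AUC = 1240 µg/L·hr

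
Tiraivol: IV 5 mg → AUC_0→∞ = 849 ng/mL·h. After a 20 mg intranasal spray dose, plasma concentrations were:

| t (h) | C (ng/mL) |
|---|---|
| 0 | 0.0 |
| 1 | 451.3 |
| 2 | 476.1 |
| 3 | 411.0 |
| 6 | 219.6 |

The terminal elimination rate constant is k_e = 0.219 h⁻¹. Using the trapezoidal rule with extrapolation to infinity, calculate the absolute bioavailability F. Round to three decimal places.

F = 0.907

Trapezoidal AUC_0→6 (intranasal spray):
  [0→1]: (0.0+451.3)/2 × 1 = 225.65
  [1→2]: (451.3+476.1)/2 × 1 = 463.7
  [2→3]: (476.1+411.0)/2 × 1 = 443.55
  [3→6]: (411.0+219.6)/2 × 3 = 945.9
  Sum = 2078.8 ng/mL·h
Tail: C_last/k_e = 219.6/0.219 = 1002.740
AUC_0→∞ (intranasal spray) = 2078.8 + 1002.740 = 3081.54 ng/mL·h
F = (AUC_ev/D_ev)/(AUC_iv/D_iv) = (3081.54/20)/(849/5) = 154.077/169.8 = 0.9074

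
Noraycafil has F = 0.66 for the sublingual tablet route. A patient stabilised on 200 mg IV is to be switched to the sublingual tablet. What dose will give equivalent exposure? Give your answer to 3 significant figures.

For equal systemic exposure: F × D_ev = D_iv
D_ev = D_iv / F = 200 / 0.66 = 303.03 mg

D_sublingual = 303 mg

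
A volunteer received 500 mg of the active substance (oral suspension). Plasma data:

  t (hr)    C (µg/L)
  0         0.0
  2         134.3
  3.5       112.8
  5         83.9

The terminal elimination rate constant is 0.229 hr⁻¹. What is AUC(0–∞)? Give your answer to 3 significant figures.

AUC = 834 µg/L·hr

Trapezoidal AUC_0→5:
  [0→2]: (0.0+134.3)/2 × 2 = 134.3
  [2→3.5]: (134.3+112.8)/2 × 1.5 = 185.325
  [3.5→5]: (112.8+83.9)/2 × 1.5 = 147.525
  Sum = 467.15 µg/L·hr
Extrapolated tail: C_last / k_e = 83.9 / 0.229 = 366.376
AUC_0→∞ = 467.15 + 366.376 = 833.526 µg/L·hr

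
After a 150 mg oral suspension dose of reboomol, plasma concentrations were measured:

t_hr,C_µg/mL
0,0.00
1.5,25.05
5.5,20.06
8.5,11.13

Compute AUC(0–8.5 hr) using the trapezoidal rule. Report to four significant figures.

Trapezoidal AUC_0→8.5:
  [0→1.5]: (0.00+25.05)/2 × 1.5 = 18.7875
  [1.5→5.5]: (25.05+20.06)/2 × 4 = 90.22
  [5.5→8.5]: (20.06+11.13)/2 × 3 = 46.785
  Sum = 155.7925 µg/mL·hr

AUC = 155.8 µg/mL·hr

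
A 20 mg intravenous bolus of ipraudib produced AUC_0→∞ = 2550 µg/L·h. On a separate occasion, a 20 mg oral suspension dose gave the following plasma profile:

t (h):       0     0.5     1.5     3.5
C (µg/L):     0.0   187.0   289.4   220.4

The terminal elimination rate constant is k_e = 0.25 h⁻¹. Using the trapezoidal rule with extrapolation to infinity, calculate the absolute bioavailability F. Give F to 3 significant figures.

Trapezoidal AUC_0→3.5 (oral suspension):
  [0→0.5]: (0.0+187.0)/2 × 0.5 = 46.75
  [0.5→1.5]: (187.0+289.4)/2 × 1 = 238.2
  [1.5→3.5]: (289.4+220.4)/2 × 2 = 509.8
  Sum = 794.75 µg/L·h
Tail: C_last/k_e = 220.4/0.25 = 881.600
AUC_0→∞ (oral suspension) = 794.75 + 881.600 = 1676.35 µg/L·h
F = (AUC_ev/D_ev)/(AUC_iv/D_iv) = (1676.35/20)/(2550/20) = 83.8175/127.5 = 0.6574

F = 0.657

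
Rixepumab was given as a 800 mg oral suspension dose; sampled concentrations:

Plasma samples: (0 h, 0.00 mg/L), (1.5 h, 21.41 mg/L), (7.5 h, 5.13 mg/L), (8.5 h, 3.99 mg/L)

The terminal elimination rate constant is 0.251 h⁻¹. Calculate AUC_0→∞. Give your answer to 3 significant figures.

AUC = 116 mg/L·h

Trapezoidal AUC_0→8.5:
  [0→1.5]: (0.00+21.41)/2 × 1.5 = 16.0575
  [1.5→7.5]: (21.41+5.13)/2 × 6 = 79.62
  [7.5→8.5]: (5.13+3.99)/2 × 1 = 4.56
  Sum = 100.2375 mg/L·h
Extrapolated tail: C_last / k_e = 3.99 / 0.251 = 15.896
AUC_0→∞ = 100.2375 + 15.896 = 116.1335 mg/L·h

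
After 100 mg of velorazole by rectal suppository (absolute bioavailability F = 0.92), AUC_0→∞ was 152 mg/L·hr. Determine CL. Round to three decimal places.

CL = 0.605 L/hr

CL = F × Dose / AUC_0→∞
   = 0.92 × 100 / 152 = 0.605263 L/hr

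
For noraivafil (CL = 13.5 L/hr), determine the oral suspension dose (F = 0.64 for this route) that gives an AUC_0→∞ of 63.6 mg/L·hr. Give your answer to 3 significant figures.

Dose = 1340 mg

Dose = CL × AUC_0→∞ / F
     = 13.5 × 63.6 / 0.64 = 1341.5625 mg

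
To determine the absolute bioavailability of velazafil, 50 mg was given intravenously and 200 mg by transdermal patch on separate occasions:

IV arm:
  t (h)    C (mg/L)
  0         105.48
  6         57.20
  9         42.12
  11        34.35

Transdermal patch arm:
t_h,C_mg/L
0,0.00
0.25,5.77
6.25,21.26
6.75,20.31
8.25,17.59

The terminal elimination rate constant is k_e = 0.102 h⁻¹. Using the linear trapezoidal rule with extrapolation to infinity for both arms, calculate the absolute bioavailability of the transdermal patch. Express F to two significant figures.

Trapezoidal AUC_0→11 (IV):
  [0→6]: (105.48+57.20)/2 × 6 = 488.04
  [6→9]: (57.20+42.12)/2 × 3 = 148.98
  [9→11]: (42.12+34.35)/2 × 2 = 76.47
  Sum = 713.49 mg/L·h
IV tail: 34.35/0.102 = 336.765; AUC_iv,0→∞ = 713.49 + 336.765 = 1050.255 mg/L·h
Trapezoidal AUC_0→8.25 (transdermal patch):
  [0→0.25]: (0.00+5.77)/2 × 0.25 = 0.72125
  [0.25→6.25]: (5.77+21.26)/2 × 6 = 81.09
  [6.25→6.75]: (21.26+20.31)/2 × 0.5 = 10.3925
  [6.75→8.25]: (20.31+17.59)/2 × 1.5 = 28.425
  Sum = 120.62875 mg/L·h
transdermal patch tail: 17.59/0.102 = 172.451; AUC_ev,0→∞ = 120.62875 + 172.451 = 293.07975 mg/L·h
F = (AUC_ev/D_ev)/(AUC_iv/D_iv) = (293.07975/200)/(1050.255/50) = 1.4654/21.0051 = 0.0698

F = 0.070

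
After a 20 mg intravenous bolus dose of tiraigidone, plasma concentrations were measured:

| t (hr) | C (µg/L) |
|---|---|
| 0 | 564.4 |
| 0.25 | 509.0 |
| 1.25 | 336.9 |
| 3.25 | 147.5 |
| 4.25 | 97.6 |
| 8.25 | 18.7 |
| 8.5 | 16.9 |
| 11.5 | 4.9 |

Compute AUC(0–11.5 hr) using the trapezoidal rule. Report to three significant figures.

AUC = 1430 µg/L·hr

Trapezoidal AUC_0→11.5:
  [0→0.25]: (564.4+509.0)/2 × 0.25 = 134.175
  [0.25→1.25]: (509.0+336.9)/2 × 1 = 422.95
  [1.25→3.25]: (336.9+147.5)/2 × 2 = 484.4
  [3.25→4.25]: (147.5+97.6)/2 × 1 = 122.55
  [4.25→8.25]: (97.6+18.7)/2 × 4 = 232.6
  [8.25→8.5]: (18.7+16.9)/2 × 0.25 = 4.45
  [8.5→11.5]: (16.9+4.9)/2 × 3 = 32.7
  Sum = 1433.825 µg/L·hr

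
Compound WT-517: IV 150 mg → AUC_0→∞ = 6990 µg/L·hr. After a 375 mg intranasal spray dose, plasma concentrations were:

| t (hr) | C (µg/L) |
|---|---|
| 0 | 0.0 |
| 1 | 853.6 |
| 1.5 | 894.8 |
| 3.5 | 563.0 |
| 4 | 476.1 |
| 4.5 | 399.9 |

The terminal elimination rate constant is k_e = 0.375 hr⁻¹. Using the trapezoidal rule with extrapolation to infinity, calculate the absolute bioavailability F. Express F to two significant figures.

Trapezoidal AUC_0→4.5 (intranasal spray):
  [0→1]: (0.0+853.6)/2 × 1 = 426.8
  [1→1.5]: (853.6+894.8)/2 × 0.5 = 437.1
  [1.5→3.5]: (894.8+563.0)/2 × 2 = 1457.8
  [3.5→4]: (563.0+476.1)/2 × 0.5 = 259.775
  [4→4.5]: (476.1+399.9)/2 × 0.5 = 219.0
  Sum = 2800.475 µg/L·hr
Tail: C_last/k_e = 399.9/0.375 = 1066.400
AUC_0→∞ (intranasal spray) = 2800.475 + 1066.400 = 3866.875 µg/L·hr
F = (AUC_ev/D_ev)/(AUC_iv/D_iv) = (3866.875/375)/(6990/150) = 10.3117/46.6 = 0.2213

F = 0.22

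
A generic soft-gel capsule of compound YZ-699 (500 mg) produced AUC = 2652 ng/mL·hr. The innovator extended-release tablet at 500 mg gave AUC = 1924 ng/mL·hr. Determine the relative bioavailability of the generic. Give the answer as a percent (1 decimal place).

F_rel = (AUC_test/D_test) / (AUC_ref/D_ref)
      = (2652/500) / (1924/500)
      = 5.304 / 3.848 = 1.3784 = 137.84%

F_rel = 137.8%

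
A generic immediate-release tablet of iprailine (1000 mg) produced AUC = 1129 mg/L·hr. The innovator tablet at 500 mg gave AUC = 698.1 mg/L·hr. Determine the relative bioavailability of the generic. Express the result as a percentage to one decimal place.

F_rel = (AUC_test/D_test) / (AUC_ref/D_ref)
      = (1129/1000) / (698.1/500)
      = 1.129 / 1.3962 = 0.8086 = 80.86%

F_rel = 80.9%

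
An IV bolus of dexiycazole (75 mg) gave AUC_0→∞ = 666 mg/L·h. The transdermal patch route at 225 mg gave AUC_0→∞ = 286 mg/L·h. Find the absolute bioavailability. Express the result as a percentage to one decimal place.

F = 14.3%

F = (AUC_ev / D_ev) / (AUC_iv / D_iv)
  = (286/225) / (666/75)
  = 1.27111 / 8.88 = 0.1431
  = 14.31%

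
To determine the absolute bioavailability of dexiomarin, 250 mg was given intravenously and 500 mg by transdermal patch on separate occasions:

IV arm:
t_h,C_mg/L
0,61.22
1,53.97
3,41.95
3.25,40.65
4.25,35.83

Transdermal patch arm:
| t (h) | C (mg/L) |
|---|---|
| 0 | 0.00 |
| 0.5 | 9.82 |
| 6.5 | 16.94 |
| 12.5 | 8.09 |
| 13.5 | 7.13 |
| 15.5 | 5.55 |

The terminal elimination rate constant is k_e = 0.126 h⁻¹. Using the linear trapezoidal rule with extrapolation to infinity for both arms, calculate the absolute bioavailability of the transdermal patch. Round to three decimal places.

Trapezoidal AUC_0→4.25 (IV):
  [0→1]: (61.22+53.97)/2 × 1 = 57.595
  [1→3]: (53.97+41.95)/2 × 2 = 95.92
  [3→3.25]: (41.95+40.65)/2 × 0.25 = 10.325
  [3.25→4.25]: (40.65+35.83)/2 × 1 = 38.24
  Sum = 202.08 mg/L·h
IV tail: 35.83/0.126 = 284.365; AUC_iv,0→∞ = 202.08 + 284.365 = 486.445 mg/L·h
Trapezoidal AUC_0→15.5 (transdermal patch):
  [0→0.5]: (0.00+9.82)/2 × 0.5 = 2.455
  [0.5→6.5]: (9.82+16.94)/2 × 6 = 80.28
  [6.5→12.5]: (16.94+8.09)/2 × 6 = 75.09
  [12.5→13.5]: (8.09+7.13)/2 × 1 = 7.61
  [13.5→15.5]: (7.13+5.55)/2 × 2 = 12.68
  Sum = 178.115 mg/L·h
transdermal patch tail: 5.55/0.126 = 44.048; AUC_ev,0→∞ = 178.115 + 44.048 = 222.163 mg/L·h
F = (AUC_ev/D_ev)/(AUC_iv/D_iv) = (222.163/500)/(486.445/250) = 0.444326/1.94578 = 0.2284

F = 0.228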